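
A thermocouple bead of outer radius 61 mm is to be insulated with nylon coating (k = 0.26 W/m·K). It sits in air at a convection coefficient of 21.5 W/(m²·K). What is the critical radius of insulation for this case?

r_cr ≈ 24.2 mm

For a sphere r_cr = 2k/h = 2×0.26/21.5
r_cr = 24.2 mm; since the bare radius (61 mm) is above r_cr, any added insulation will reduce heat loss.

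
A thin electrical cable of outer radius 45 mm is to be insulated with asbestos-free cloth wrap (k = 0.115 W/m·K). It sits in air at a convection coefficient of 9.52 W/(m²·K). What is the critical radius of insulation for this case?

r_cr ≈ 12.1 mm

For a cylinder r_cr = k/h = 0.115/9.52
r_cr = 12.1 mm; since the bare radius (45 mm) is above r_cr, any added insulation will reduce heat loss.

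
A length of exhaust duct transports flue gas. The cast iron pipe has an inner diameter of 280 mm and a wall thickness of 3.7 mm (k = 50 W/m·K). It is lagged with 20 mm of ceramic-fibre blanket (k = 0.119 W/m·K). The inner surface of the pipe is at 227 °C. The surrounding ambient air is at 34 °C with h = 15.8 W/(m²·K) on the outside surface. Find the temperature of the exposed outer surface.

T ≈ 84.3 °C

Treating each annulus and film as a series resistance:
R_cast iron pipe wall = ln(143.7/140)/(2π×50×1) = 8.303×10^-5 K/W
R_ceramic-fibre blanket = ln(163.7/143.7)/(2π×0.119×1) = 0.1743 K/W
R_outer film = 1/(h_o·2πr_oL) = 1/(15.8×2π×0.1637×1) = 0.06153 K/W
R_total = 0.2359 K/W
Q = ΔT/R_total = 193/0.2359
Q = 818 W/m
T_interface = T_inner − Q·ΣR(inner→interface) = 227 − 818×0.1744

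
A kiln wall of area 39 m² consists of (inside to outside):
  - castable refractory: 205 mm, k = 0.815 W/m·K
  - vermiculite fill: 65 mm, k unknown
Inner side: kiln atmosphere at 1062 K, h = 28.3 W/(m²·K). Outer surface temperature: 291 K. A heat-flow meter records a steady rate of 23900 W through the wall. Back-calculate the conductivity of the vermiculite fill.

k ≈ 0.0669 W/(m·K)

Treating each layer as a thermal resistance in series:
R_inner film = 1/(h_i·A) = 1/(28.3×39) = 9.06×10^-4 K/W
R_castable refractory = L/(kA) = 0.205/(0.815×39) = 0.00645 K/W
Sum of known resistances R_other = 0.007356 K/W
Total R = ΔT/Q = 771/23900 = 0.03226 K/W
R_vermiculite fill = R_total − R_other = 0.0249 K/W
k = L/(R·A) = 0.065/(0.0249×39)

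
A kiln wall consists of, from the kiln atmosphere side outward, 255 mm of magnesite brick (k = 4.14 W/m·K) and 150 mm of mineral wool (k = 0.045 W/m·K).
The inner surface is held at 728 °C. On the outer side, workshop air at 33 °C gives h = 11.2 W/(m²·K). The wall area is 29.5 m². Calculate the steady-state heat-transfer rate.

Thermal resistances in series:
R_magnesite brick = L/(kA) = 0.255/(4.14×29.5) = 0.002088 K/W
R_mineral wool = L/(kA) = 0.15/(0.045×29.5) = 0.113 K/W
R_outer film = 1/(h_o·A) = 1/(11.2×29.5) = 0.003027 K/W
R_total = 0.1181 K/W
Q = ΔT / R_total = 695 / 0.1181

Q ≈ 5880 W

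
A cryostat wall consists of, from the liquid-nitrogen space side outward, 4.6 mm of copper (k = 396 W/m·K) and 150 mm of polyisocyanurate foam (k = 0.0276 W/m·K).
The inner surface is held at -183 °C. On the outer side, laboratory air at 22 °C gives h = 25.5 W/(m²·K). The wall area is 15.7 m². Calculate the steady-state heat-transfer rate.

Q ≈ 588 W

Using the resistance-network approach (series):
R_copper = L/(kA) = 0.0046/(396×15.7) = 7.399×10^-7 K/W
R_polyisocyanurate foam = L/(kA) = 0.15/(0.0276×15.7) = 0.3462 K/W
R_outer film = 1/(h_o·A) = 1/(25.5×15.7) = 0.002498 K/W
R_total = 0.3487 K/W
Q = ΔT / R_total = 205 / 0.3487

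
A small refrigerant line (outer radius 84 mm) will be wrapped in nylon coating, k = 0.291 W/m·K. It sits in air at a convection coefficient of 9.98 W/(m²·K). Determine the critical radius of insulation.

For a cylinder r_cr = k/h = 0.291/9.98
r_cr = 29.2 mm; since the bare radius (84 mm) is above r_cr, any added insulation will reduce heat loss.

r_cr ≈ 29.2 mm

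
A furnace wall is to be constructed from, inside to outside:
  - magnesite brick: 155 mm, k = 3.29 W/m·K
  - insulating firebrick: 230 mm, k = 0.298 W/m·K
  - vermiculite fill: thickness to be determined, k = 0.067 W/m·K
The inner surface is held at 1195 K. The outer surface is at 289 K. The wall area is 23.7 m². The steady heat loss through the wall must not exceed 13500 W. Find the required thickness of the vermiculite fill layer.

L ≈ 51.7 mm

Thermal resistances in series:
R_magnesite brick = L/(kA) = 0.155/(3.29×23.7) = 0.001988 K/W
R_insulating firebrick = L/(kA) = 0.23/(0.298×23.7) = 0.03257 K/W
Sum of the known resistances R_other = 0.03455 K/W
Required total resistance R_tot = ΔT/Q_allow = 906/13500 = 0.06711 K/W
R_vermiculite fill = R_tot − R_other = 0.03256 K/W
L = R·k·A = 0.03256×0.067×23.7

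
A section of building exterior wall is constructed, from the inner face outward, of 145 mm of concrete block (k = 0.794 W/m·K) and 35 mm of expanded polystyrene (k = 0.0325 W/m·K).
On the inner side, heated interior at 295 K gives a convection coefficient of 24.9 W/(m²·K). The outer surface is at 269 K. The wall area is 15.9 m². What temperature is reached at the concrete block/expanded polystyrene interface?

Model the wall as resistances in series:
R_inner film = 1/(h_i·A) = 1/(24.9×15.9) = 0.002526 K/W
R_concrete block = L/(kA) = 0.145/(0.794×15.9) = 0.01149 K/W
R_expanded polystyrene = L/(kA) = 0.035/(0.0325×15.9) = 0.06773 K/W
R_total = 0.08174 K/W;  Q = ΔT/R_total = 26/0.08174 = 318.1 W
T_interface = T_inner − Q·ΣR(inner→interface) = 295 − 318×0.01401

T ≈ 291 K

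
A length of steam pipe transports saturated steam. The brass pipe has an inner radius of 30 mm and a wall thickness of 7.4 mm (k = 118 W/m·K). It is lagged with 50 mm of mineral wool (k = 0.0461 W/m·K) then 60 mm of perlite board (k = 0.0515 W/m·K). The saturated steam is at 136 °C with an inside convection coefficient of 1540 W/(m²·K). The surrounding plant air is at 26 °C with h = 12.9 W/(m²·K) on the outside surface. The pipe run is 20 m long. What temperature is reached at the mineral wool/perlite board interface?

Treating each annulus and film as a series resistance:
R_inner film = 1/(h_i·2πr₁L) = 1/(1540×2π×0.03×20) = 1.722×10^-4 K/W
R_brass pipe wall = ln(37.4/30)/(2π×118×20) = 1.487×10^-5 K/W
R_mineral wool = ln(87.4/37.4)/(2π×0.0461×20) = 0.1465 K/W
R_perlite board = ln(147.4/87.4)/(2π×0.0515×20) = 0.08076 K/W
R_outer film = 1/(h_o·2πr_oL) = 1/(12.9×2π×0.1474×20) = 0.004185 K/W
R_total = 0.2317 K/W
Q = ΔT/R_total = 110/0.2317
Q = 475 W
T_interface = T_inner − Q·ΣR(inner→interface) = 136 − 475×0.1467

T ≈ 66.3 °C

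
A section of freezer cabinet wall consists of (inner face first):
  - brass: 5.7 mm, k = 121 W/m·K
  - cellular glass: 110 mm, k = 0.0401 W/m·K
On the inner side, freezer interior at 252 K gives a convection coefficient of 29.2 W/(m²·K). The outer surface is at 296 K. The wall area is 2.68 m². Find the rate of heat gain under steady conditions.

Q ≈ 42.5 W

Series thermal resistances:
R_inner film = 1/(h_i·A) = 1/(29.2×2.68) = 0.01278 K/W
R_brass = L/(kA) = 0.0057/(121×2.68) = 1.758×10^-5 K/W
R_cellular glass = L/(kA) = 0.11/(0.0401×2.68) = 1.024 K/W
R_total = 1.036 K/W
Q = ΔT / R_total = 44 / 1.036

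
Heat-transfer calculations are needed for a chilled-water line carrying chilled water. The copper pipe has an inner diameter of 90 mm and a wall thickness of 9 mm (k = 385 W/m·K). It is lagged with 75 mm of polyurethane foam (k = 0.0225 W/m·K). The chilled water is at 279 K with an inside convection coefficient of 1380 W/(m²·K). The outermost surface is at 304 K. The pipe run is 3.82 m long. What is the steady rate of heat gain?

Radial resistances (cylindrical: R_cond = ln(r_o/r_i)/(2πkL), R_conv = 1/(h·2πrL)):
R_inner film = 1/(h_i·2πr₁L) = 1/(1380×2π×0.045×3.82) = 6.709×10^-4 K/W
R_copper pipe wall = ln(54/45)/(2π×385×3.82) = 1.973×10^-5 K/W
R_polyurethane foam = ln(129/54)/(2π×0.0225×3.82) = 1.613 K/W
R_total = 1.613 K/W
Q = ΔT/R_total = 25/1.613

Q ≈ 15.5 W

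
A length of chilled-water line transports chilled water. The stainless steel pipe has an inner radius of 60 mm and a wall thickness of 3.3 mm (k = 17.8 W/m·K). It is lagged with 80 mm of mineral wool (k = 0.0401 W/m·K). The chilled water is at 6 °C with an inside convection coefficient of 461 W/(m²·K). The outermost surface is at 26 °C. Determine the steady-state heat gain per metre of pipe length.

Cylindrical conduction, so R = ln(r₂/r₁)/(2πkL) per layer, in series:
R_inner film = 1/(h_i·2πr₁L) = 1/(461×2π×0.06×1) = 0.005754 K/W
R_stainless steel pipe wall = ln(63.3/60)/(2π×17.8×1) = 4.787×10^-4 K/W
R_mineral wool = ln(143.3/63.3)/(2π×0.0401×1) = 3.243 K/W
R_total = 3.249 K/W
Q = ΔT/R_total = 20/3.249

q′ ≈ 6.16 W/m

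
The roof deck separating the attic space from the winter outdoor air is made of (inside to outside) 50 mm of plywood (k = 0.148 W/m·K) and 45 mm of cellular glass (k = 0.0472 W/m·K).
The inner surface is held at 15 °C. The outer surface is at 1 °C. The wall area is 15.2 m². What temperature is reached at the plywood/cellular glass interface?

T ≈ 11.3 °C

Thermal resistances in series:
R_plywood = L/(kA) = 0.05/(0.148×15.2) = 0.02223 K/W
R_cellular glass = L/(kA) = 0.045/(0.0472×15.2) = 0.06272 K/W
R_total = 0.08495 K/W;  Q = ΔT/R_total = 14/0.08495 = 164.8 W
T_interface = T_inner − Q·ΣR(inner→interface) = 15 − 165×0.02223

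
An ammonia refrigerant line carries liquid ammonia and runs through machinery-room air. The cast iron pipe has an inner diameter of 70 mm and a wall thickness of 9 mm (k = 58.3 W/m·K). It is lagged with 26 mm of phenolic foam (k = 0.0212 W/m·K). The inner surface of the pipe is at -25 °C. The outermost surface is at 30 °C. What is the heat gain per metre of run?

q′ ≈ 15.8 W/m

Treating each annulus and film as a series resistance:
R_cast iron pipe wall = ln(44/35)/(2π×58.3×1) = 6.247×10^-4 K/W
R_phenolic foam = ln(70/44)/(2π×0.0212×1) = 3.486 K/W
R_total = 3.486 K/W
Q = ΔT/R_total = 55/3.486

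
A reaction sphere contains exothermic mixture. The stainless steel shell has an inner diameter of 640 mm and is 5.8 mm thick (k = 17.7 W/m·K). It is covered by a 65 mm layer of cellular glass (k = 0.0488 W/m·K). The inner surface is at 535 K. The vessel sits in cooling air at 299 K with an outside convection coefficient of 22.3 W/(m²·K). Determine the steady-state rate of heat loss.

Spherical conduction: R = (1/r_in − 1/r_out)/(4πk) per layer; series-sum.
R_stainless steel shell = (1/0.32 − 1/0.3258)/(4π×17.7) = 2.501×10^-4 K/W
R_cellular glass = (1/0.3258 − 1/0.3908)/(4π×0.0488) = 0.8325 K/W
R_outer film = 1/(h·4πr_o²) = 1/(22.3×4π×0.3908²) = 0.02337 K/W
R_total = 0.8561 K/W
Q = ΔT/R_total = 236/0.8561

Q ≈ 276 W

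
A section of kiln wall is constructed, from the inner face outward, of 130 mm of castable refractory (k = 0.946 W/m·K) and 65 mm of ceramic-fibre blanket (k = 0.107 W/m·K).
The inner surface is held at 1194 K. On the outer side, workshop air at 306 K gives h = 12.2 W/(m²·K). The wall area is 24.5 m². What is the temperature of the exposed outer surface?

T ≈ 394 K

Using the resistance-network approach (series):
R_castable refractory = L/(kA) = 0.13/(0.946×24.5) = 0.005609 K/W
R_ceramic-fibre blanket = L/(kA) = 0.065/(0.107×24.5) = 0.02479 K/W
R_outer film = 1/(h_o·A) = 1/(12.2×24.5) = 0.003346 K/W
R_total = 0.03375 K/W;  Q = ΔT/R_total = 888/0.03375 = 26310 W
T_interface = T_inner − Q·ΣR(inner→interface) = 1194 − 26300×0.0304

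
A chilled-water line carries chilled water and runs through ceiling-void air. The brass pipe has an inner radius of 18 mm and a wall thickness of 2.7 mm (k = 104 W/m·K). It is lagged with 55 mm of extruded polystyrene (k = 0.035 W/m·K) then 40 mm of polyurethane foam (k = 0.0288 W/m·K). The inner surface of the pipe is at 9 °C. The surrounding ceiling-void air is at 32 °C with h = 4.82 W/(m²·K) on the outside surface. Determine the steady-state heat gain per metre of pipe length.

q′ ≈ 2.7 W/m

Cylindrical conduction, so R = ln(r₂/r₁)/(2πkL) per layer, in series:
R_brass pipe wall = ln(20.7/18)/(2π×104×1) = 2.139×10^-4 K/W
R_extruded polystyrene = ln(75.7/20.7)/(2π×0.035×1) = 5.896 K/W
R_polyurethane foam = ln(115.7/75.7)/(2π×0.0288×1) = 2.344 K/W
R_outer film = 1/(h_o·2πr_oL) = 1/(4.82×2π×0.1157×1) = 0.2854 K/W
R_total = 8.526 K/W
Q = ΔT/R_total = 23/8.526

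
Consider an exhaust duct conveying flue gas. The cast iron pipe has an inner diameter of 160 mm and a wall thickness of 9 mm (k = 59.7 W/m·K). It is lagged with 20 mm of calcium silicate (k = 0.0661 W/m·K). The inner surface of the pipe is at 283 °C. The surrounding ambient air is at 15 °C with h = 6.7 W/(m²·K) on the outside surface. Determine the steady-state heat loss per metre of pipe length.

q′ ≈ 379 W/m

Radial resistances (cylindrical: R_cond = ln(r_o/r_i)/(2πkL), R_conv = 1/(h·2πrL)):
R_cast iron pipe wall = ln(89/80)/(2π×59.7×1) = 2.842×10^-4 K/W
R_calcium silicate = ln(109/89)/(2π×0.0661×1) = 0.4881 K/W
R_outer film = 1/(h_o·2πr_oL) = 1/(6.7×2π×0.109×1) = 0.2179 K/W
R_total = 0.7063 K/W
Q = ΔT/R_total = 268/0.7063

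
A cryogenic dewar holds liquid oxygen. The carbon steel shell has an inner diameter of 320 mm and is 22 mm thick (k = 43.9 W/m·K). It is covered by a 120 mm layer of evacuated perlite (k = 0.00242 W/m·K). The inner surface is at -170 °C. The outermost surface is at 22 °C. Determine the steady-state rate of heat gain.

For a spherical shell R = (1/r₁ − 1/r₂)/(4πk); film R = 1/(h·4πr²). In series:
R_carbon steel shell = (1/0.16 − 1/0.182)/(4π×43.9) = 0.001369 K/W
R_evacuated perlite = (1/0.182 − 1/0.302)/(4π×0.00242) = 71.79 K/W
R_total = 71.79 K/W
Q = ΔT/R_total = 192/71.79

Q ≈ 2.67 W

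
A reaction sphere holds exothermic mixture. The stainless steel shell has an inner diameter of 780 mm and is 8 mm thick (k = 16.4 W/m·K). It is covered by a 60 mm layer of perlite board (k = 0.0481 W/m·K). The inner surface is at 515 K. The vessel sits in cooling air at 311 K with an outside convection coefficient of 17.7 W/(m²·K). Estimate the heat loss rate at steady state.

For a spherical shell R = (1/r₁ − 1/r₂)/(4πk); film R = 1/(h·4πr²). In series:
R_stainless steel shell = (1/0.39 − 1/0.398)/(4π×16.4) = 2.501×10^-4 K/W
R_perlite board = (1/0.398 − 1/0.458)/(4π×0.0481) = 0.5446 K/W
R_outer film = 1/(h·4πr_o²) = 1/(17.7×4π×0.458²) = 0.02143 K/W
R_total = 0.5662 K/W
Q = ΔT/R_total = 204/0.5662

Q ≈ 360 W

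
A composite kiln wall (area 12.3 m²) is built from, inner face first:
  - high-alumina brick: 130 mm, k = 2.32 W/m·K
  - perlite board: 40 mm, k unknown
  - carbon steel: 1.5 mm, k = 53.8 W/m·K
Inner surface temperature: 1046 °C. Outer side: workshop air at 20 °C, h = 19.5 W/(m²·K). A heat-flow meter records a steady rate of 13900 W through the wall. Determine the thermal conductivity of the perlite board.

k ≈ 0.05 W/(m·K)

Thermal resistances in series:
R_high-alumina brick = L/(kA) = 0.13/(2.32×12.3) = 0.004556 K/W
R_carbon steel = L/(kA) = 0.0015/(53.8×12.3) = 2.267×10^-6 K/W
R_outer film = 1/(h_o·A) = 1/(19.5×12.3) = 0.004169 K/W
Sum of known resistances R_other = 0.008727 K/W
Total R = ΔT/Q = 1026/13900 = 0.07381 K/W
R_perlite board = R_total − R_other = 0.06509 K/W
k = L/(R·A) = 0.04/(0.06509×12.3)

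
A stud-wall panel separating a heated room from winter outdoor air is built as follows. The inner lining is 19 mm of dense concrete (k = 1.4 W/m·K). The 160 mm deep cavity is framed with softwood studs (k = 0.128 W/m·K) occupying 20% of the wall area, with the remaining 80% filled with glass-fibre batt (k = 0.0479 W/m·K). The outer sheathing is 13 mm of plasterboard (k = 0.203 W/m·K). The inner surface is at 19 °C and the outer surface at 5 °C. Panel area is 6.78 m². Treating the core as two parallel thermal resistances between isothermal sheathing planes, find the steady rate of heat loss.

Sheathing layers in series; stud and cavity paths in parallel between them.
R_inner = 0.019/(1.4×6.78) = 0.002002 K/W
R_stud  = 0.16/(0.128×0.2×6.78) = 0.9218 K/W
R_cav   = 0.16/(0.0479×0.8×6.78) = 0.6158 K/W
1/R_core = 1/R_stud + 1/R_cav → R_core = 0.3692 K/W
R_outer = 0.013/(0.203×6.78) = 0.009445 K/W
R_total = 0.3806 K/W
Q = ΔT/R_total = 14/0.3806

Q ≈ 36.8 W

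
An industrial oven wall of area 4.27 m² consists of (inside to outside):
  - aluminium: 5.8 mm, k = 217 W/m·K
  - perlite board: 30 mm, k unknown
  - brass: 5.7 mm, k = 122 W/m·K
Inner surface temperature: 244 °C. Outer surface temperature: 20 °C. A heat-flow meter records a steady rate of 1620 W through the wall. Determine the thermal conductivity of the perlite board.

Treating each layer as a thermal resistance in series:
R_aluminium = L/(kA) = 0.0058/(217×4.27) = 6.26×10^-6 K/W
R_brass = L/(kA) = 0.0057/(122×4.27) = 1.094×10^-5 K/W
Sum of known resistances R_other = 1.72×10^-5 K/W
Total R = ΔT/Q = 224/1620 = 0.1383 K/W
R_perlite board = R_total − R_other = 0.1383 K/W
k = L/(R·A) = 0.03/(0.1383×4.27)

k ≈ 0.0508 W/(m·K)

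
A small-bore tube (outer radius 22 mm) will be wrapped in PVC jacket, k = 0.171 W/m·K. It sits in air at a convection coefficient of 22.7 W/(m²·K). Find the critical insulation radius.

For a cylinder r_cr = k/h = 0.171/22.7
r_cr = 7.53 mm; since the bare radius (22 mm) is above r_cr, any added insulation will reduce heat loss.

r_cr ≈ 7.53 mm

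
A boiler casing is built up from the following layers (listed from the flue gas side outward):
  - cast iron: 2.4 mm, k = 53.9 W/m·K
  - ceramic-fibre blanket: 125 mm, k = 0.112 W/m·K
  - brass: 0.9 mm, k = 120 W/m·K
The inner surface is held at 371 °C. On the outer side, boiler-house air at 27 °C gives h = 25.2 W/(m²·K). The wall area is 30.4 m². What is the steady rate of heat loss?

Using the resistance-network approach (series):
R_cast iron = L/(kA) = 0.0024/(53.9×30.4) = 1.465×10^-6 K/W
R_ceramic-fibre blanket = L/(kA) = 0.125/(0.112×30.4) = 0.03671 K/W
R_brass = L/(kA) = 0.0009/(120×30.4) = 2.467×10^-7 K/W
R_outer film = 1/(h_o·A) = 1/(25.2×30.4) = 0.001305 K/W
R_total = 0.03802 K/W
Q = ΔT / R_total = 344 / 0.03802

Q ≈ 9050 W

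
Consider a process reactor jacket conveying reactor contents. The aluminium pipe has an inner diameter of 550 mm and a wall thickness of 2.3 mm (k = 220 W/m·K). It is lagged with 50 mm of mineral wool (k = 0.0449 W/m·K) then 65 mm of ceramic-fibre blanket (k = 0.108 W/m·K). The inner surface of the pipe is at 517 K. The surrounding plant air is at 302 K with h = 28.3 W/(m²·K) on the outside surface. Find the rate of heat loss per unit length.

Cylindrical conduction, so R = ln(r₂/r₁)/(2πkL) per layer, in series:
R_aluminium pipe wall = ln(277.3/275)/(2π×220×1) = 6.025×10^-6 K/W
R_mineral wool = ln(327.3/277.3)/(2π×0.0449×1) = 0.5876 K/W
R_ceramic-fibre blanket = ln(392.3/327.3)/(2π×0.108×1) = 0.267 K/W
R_outer film = 1/(h_o·2πr_oL) = 1/(28.3×2π×0.3923×1) = 0.01434 K/W
R_total = 0.8689 K/W
Q = ΔT/R_total = 215/0.8689

q′ ≈ 247 W/m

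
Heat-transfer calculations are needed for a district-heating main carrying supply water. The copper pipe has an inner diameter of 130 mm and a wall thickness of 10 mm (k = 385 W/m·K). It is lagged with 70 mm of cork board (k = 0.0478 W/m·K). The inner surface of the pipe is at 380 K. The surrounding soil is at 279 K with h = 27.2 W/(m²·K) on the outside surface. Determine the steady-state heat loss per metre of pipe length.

q′ ≈ 45.2 W/m

Treating each annulus and film as a series resistance:
R_copper pipe wall = ln(75/65)/(2π×385×1) = 5.916×10^-5 K/W
R_cork board = ln(145/75)/(2π×0.0478×1) = 2.195 K/W
R_outer film = 1/(h_o·2πr_oL) = 1/(27.2×2π×0.145×1) = 0.04035 K/W
R_total = 2.235 K/W
Q = ΔT/R_total = 101/2.235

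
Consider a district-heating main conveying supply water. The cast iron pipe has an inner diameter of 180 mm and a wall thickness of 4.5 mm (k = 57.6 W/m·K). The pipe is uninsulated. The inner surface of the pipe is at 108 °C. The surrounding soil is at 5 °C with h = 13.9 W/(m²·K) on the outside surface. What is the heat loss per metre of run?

Radial resistances (cylindrical: R_cond = ln(r_o/r_i)/(2πkL), R_conv = 1/(h·2πrL)):
R_cast iron pipe wall = ln(94.5/90)/(2π×57.6×1) = 1.348×10^-4 K/W
R_outer film = 1/(h_o·2πr_oL) = 1/(13.9×2π×0.0945×1) = 0.1212 K/W
R_total = 0.1213 K/W
Q = ΔT/R_total = 103/0.1213

q′ ≈ 849 W/m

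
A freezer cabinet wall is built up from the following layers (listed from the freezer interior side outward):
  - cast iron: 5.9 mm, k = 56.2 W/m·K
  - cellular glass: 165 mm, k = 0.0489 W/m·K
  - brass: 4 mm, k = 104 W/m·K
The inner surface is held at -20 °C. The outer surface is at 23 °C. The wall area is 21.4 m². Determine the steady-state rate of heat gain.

Q ≈ 273 W

Model the wall as resistances in series:
R_cast iron = L/(kA) = 0.0059/(56.2×21.4) = 4.906×10^-6 K/W
R_cellular glass = L/(kA) = 0.165/(0.0489×21.4) = 0.1577 K/W
R_brass = L/(kA) = 0.004/(104×21.4) = 1.797×10^-6 K/W
R_total = 0.1577 K/W
Q = ΔT / R_total = 43 / 0.1577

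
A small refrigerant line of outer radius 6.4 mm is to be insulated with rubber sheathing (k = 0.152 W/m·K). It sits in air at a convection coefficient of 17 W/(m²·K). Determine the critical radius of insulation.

For a cylinder r_cr = k/h = 0.152/17
r_cr = 8.94 mm; since the bare radius (6.4 mm) is below r_cr, adding a thin layer of insulation will *increase* heat loss.

r_cr ≈ 8.94 mm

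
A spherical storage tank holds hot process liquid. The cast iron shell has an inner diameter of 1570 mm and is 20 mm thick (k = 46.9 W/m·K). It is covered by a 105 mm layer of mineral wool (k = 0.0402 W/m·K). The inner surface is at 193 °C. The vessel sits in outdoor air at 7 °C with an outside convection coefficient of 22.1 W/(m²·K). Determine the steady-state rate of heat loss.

Q ≈ 646 W

Each spherical layer contributes R = (1/r_i − 1/r_o)/(4πk):
R_cast iron shell = (1/0.785 − 1/0.805)/(4π×46.9) = 5.37×10^-5 K/W
R_mineral wool = (1/0.805 − 1/0.91)/(4π×0.0402) = 0.2837 K/W
R_outer film = 1/(h·4πr_o²) = 1/(22.1×4π×0.91²) = 0.004348 K/W
R_total = 0.2881 K/W
Q = ΔT/R_total = 186/0.2881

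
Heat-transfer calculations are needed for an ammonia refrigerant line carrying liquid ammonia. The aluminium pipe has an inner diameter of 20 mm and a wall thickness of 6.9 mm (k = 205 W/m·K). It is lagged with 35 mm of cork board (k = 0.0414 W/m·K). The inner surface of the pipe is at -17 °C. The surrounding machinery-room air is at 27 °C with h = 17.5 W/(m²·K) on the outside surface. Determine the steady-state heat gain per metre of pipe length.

Per-layer cylindrical resistances, series-summed:
R_aluminium pipe wall = ln(16.9/10)/(2π×205×1) = 4.074×10^-4 K/W
R_cork board = ln(51.9/16.9)/(2π×0.0414×1) = 4.313 K/W
R_outer film = 1/(h_o·2πr_oL) = 1/(17.5×2π×0.0519×1) = 0.1752 K/W
R_total = 4.489 K/W
Q = ΔT/R_total = 44/4.489

q′ ≈ 9.8 W/m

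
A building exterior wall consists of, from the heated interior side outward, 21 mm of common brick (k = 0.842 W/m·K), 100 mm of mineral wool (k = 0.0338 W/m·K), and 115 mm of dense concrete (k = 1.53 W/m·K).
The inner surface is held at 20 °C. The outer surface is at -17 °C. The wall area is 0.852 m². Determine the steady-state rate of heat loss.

Q ≈ 10.3 W

Using the resistance-network approach (series):
R_common brick = L/(kA) = 0.021/(0.842×0.852) = 0.02927 K/W
R_mineral wool = L/(kA) = 0.1/(0.0338×0.852) = 3.473 K/W
R_dense concrete = L/(kA) = 0.115/(1.53×0.852) = 0.08822 K/W
R_total = 3.59 K/W
Q = ΔT / R_total = 37 / 3.59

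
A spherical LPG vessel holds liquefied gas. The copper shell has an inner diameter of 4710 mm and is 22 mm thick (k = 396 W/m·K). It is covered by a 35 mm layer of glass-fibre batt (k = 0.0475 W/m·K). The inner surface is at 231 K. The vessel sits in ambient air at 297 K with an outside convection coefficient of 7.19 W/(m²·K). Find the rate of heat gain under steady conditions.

For a spherical shell R = (1/r₁ − 1/r₂)/(4πk); film R = 1/(h·4πr²). In series:
R_copper shell = (1/2.355 − 1/2.377)/(4π×396) = 7.898×10^-7 K/W
R_glass-fibre batt = (1/2.377 − 1/2.412)/(4π×0.0475) = 0.01023 K/W
R_outer film = 1/(h·4πr_o²) = 1/(7.19×4π×2.412²) = 0.001902 K/W
R_total = 0.01213 K/W
Q = ΔT/R_total = 66/0.01213

Q ≈ 5440 W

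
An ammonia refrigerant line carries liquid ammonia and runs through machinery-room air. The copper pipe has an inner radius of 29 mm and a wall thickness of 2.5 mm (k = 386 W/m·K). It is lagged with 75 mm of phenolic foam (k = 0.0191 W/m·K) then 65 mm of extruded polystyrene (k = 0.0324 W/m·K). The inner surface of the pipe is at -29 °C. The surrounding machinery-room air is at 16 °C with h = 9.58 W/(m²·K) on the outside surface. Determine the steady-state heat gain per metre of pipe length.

q′ ≈ 3.57 W/m

Treating each annulus and film as a series resistance:
R_copper pipe wall = ln(31.5/29)/(2π×386×1) = 3.41×10^-5 K/W
R_phenolic foam = ln(106.5/31.5)/(2π×0.0191×1) = 10.15 K/W
R_extruded polystyrene = ln(171.5/106.5)/(2π×0.0324×1) = 2.34 K/W
R_outer film = 1/(h_o·2πr_oL) = 1/(9.58×2π×0.1715×1) = 0.09687 K/W
R_total = 12.59 K/W
Q = ΔT/R_total = 45/12.59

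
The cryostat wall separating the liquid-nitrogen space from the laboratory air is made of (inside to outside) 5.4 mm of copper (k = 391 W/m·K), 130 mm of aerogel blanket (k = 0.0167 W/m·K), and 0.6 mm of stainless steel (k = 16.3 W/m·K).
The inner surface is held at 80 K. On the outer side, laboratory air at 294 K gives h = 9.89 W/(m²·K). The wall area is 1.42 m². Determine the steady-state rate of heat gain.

Using the resistance-network approach (series):
R_copper = L/(kA) = 0.0054/(391×1.42) = 9.726×10^-6 K/W
R_aerogel blanket = L/(kA) = 0.13/(0.0167×1.42) = 5.482 K/W
R_stainless steel = L/(kA) = 0.0006/(16.3×1.42) = 2.592×10^-5 K/W
R_outer film = 1/(h_o·A) = 1/(9.89×1.42) = 0.07121 K/W
R_total = 5.553 K/W
Q = ΔT / R_total = 214 / 5.553

Q ≈ 38.5 W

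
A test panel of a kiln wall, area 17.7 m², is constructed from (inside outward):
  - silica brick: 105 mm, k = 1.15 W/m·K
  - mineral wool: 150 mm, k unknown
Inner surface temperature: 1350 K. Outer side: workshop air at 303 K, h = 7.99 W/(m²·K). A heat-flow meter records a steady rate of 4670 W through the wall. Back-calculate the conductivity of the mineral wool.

Using the resistance-network approach (series):
R_silica brick = L/(kA) = 0.105/(1.15×17.7) = 0.005158 K/W
R_outer film = 1/(h_o·A) = 1/(7.99×17.7) = 0.007071 K/W
Sum of known resistances R_other = 0.01223 K/W
Total R = ΔT/Q = 1047/4670 = 0.2242 K/W
R_mineral wool = R_total − R_other = 0.212 K/W
k = L/(R·A) = 0.15/(0.212×17.7)

k ≈ 0.04 W/(m·K)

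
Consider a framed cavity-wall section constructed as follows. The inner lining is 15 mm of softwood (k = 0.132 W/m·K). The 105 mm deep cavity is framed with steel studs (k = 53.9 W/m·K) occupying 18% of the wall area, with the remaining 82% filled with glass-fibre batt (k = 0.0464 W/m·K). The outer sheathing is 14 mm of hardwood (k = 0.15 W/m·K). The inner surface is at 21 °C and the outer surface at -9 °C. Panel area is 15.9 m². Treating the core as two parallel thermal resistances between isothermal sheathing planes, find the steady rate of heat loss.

Q ≈ 2190 W

Sheathing layers in series; stud and cavity paths in parallel between them.
R_inner = 0.015/(0.132×15.9) = 0.007147 K/W
R_stud  = 0.105/(53.9×0.18×15.9) = 6.807×10^-4 K/W
R_cav   = 0.105/(0.0464×0.82×15.9) = 0.1736 K/W
1/R_core = 1/R_stud + 1/R_cav → R_core = 6.78×10^-4 K/W
R_outer = 0.014/(0.15×15.9) = 0.00587 K/W
R_total = 0.01369 K/W
Q = ΔT/R_total = 30/0.01369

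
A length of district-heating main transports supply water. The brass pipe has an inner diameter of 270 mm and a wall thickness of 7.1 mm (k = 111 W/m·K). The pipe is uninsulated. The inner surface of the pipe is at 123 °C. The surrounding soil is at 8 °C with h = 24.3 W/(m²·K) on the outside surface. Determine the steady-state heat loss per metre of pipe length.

q′ ≈ 2490 W/m

For a radial system each layer contributes R = ln(r_out/r_in)/(2πkL); films add R = 1/(hA).
R_brass pipe wall = ln(142.1/135)/(2π×111×1) = 7.349×10^-5 K/W
R_outer film = 1/(h_o·2πr_oL) = 1/(24.3×2π×0.1421×1) = 0.04609 K/W
R_total = 0.04616 K/W
Q = ΔT/R_total = 115/0.04616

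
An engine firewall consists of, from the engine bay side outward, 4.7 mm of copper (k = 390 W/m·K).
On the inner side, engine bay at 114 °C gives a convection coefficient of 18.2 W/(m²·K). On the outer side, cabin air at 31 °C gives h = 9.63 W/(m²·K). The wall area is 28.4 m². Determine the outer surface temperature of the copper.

T ≈ 85.3 °C

Thermal resistances in series:
R_inner film = 1/(h_i·A) = 1/(18.2×28.4) = 0.001935 K/W
R_copper = L/(kA) = 0.0047/(390×28.4) = 4.243×10^-7 K/W
R_outer film = 1/(h_o·A) = 1/(9.63×28.4) = 0.003656 K/W
R_total = 0.005592 K/W;  Q = ΔT/R_total = 83/0.005592 = 14840 W
T_interface = T_inner − Q·ΣR(inner→interface) = 114 − 14800×0.001935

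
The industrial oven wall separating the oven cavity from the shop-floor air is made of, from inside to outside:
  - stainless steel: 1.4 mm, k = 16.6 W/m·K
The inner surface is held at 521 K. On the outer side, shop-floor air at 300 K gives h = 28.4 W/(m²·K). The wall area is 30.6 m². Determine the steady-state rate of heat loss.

Using the resistance-network approach (series):
R_stainless steel = L/(kA) = 0.0014/(16.6×30.6) = 2.756×10^-6 K/W
R_outer film = 1/(h_o·A) = 1/(28.4×30.6) = 0.001151 K/W
R_total = 0.001153 K/W
Q = ΔT / R_total = 221 / 0.001153

Q ≈ 192000 W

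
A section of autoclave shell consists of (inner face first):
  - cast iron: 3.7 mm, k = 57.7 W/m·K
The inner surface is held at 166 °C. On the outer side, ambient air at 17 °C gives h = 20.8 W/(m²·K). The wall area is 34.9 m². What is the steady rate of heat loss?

Series thermal resistances:
R_cast iron = L/(kA) = 0.0037/(57.7×34.9) = 1.837×10^-6 K/W
R_outer film = 1/(h_o·A) = 1/(20.8×34.9) = 0.001378 K/W
R_total = 0.001379 K/W
Q = ΔT / R_total = 149 / 0.001379

Q ≈ 108000 W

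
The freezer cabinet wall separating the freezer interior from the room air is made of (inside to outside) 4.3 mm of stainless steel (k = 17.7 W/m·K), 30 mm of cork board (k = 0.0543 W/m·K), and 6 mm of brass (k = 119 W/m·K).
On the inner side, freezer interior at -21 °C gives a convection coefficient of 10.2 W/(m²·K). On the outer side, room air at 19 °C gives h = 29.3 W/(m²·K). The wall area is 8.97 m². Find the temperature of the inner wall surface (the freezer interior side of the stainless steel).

T ≈ -15.3 °C

Using the resistance-network approach (series):
R_inner film = 1/(h_i·A) = 1/(10.2×8.97) = 0.01093 K/W
R_stainless steel = L/(kA) = 0.0043/(17.7×8.97) = 2.708×10^-5 K/W
R_cork board = L/(kA) = 0.03/(0.0543×8.97) = 0.06159 K/W
R_brass = L/(kA) = 0.006/(119×8.97) = 5.621×10^-6 K/W
R_outer film = 1/(h_o·A) = 1/(29.3×8.97) = 0.003805 K/W
R_total = 0.07636 K/W;  Q = ΔT/R_total = 40/0.07636 = 523.8 W
T_interface = T_inner + Q·ΣR(inner→interface) = -21 + 524×0.01093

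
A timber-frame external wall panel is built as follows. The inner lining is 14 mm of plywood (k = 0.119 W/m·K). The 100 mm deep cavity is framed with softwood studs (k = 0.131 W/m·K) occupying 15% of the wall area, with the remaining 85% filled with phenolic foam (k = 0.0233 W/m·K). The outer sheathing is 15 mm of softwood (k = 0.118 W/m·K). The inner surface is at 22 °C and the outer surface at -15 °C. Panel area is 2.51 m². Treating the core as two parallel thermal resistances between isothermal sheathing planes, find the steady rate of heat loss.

Sheathing layers in series; stud and cavity paths in parallel between them.
R_inner = 0.014/(0.119×2.51) = 0.04687 K/W
R_stud  = 0.1/(0.131×0.15×2.51) = 2.028 K/W
R_cav   = 0.1/(0.0233×0.85×2.51) = 2.012 K/W
1/R_core = 1/R_stud + 1/R_cav → R_core = 1.01 K/W
R_outer = 0.015/(0.118×2.51) = 0.05064 K/W
R_total = 1.107 K/W
Q = ΔT/R_total = 37/1.107

Q ≈ 33.4 W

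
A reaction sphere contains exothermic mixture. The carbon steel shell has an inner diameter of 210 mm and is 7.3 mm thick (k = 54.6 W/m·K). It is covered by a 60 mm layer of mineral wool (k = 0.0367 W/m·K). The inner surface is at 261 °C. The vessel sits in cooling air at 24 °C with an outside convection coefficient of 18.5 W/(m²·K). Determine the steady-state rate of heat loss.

Each spherical layer contributes R = (1/r_i − 1/r_o)/(4πk):
R_carbon steel shell = (1/0.105 − 1/0.1123)/(4π×54.6) = 9.023×10^-4 K/W
R_mineral wool = (1/0.1123 − 1/0.1723)/(4π×0.0367) = 6.724 K/W
R_outer film = 1/(h·4πr_o²) = 1/(18.5×4π×0.1723²) = 0.1449 K/W
R_total = 6.87 K/W
Q = ΔT/R_total = 237/6.87

Q ≈ 34.5 W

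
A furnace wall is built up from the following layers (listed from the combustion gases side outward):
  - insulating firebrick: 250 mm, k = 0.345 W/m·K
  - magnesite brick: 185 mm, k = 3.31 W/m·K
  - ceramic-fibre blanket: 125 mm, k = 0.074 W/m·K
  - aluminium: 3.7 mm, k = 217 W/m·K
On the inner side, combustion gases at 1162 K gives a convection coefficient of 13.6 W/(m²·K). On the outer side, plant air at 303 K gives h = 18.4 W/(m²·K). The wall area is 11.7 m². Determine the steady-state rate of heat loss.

Model the wall as resistances in series:
R_inner film = 1/(h_i·A) = 1/(13.6×11.7) = 0.006285 K/W
R_insulating firebrick = L/(kA) = 0.25/(0.345×11.7) = 0.06193 K/W
R_magnesite brick = L/(kA) = 0.185/(3.31×11.7) = 0.004777 K/W
R_ceramic-fibre blanket = L/(kA) = 0.125/(0.074×11.7) = 0.1444 K/W
R_aluminium = L/(kA) = 0.0037/(217×11.7) = 1.457×10^-6 K/W
R_outer film = 1/(h_o·A) = 1/(18.4×11.7) = 0.004645 K/W
R_total = 0.222 K/W
Q = ΔT / R_total = 859 / 0.222

Q ≈ 3870 W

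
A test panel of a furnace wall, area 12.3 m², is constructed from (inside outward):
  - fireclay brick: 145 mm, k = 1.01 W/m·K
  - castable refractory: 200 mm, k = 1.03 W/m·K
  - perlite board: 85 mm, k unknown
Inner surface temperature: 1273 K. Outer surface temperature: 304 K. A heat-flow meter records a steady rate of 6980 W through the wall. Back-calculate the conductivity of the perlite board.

k ≈ 0.0621 W/(m·K)

Model the wall as resistances in series:
R_fireclay brick = L/(kA) = 0.145/(1.01×12.3) = 0.01167 K/W
R_castable refractory = L/(kA) = 0.2/(1.03×12.3) = 0.01579 K/W
Sum of known resistances R_other = 0.02746 K/W
Total R = ΔT/Q = 969/6980 = 0.1388 K/W
R_perlite board = R_total − R_other = 0.1114 K/W
k = L/(R·A) = 0.085/(0.1114×12.3)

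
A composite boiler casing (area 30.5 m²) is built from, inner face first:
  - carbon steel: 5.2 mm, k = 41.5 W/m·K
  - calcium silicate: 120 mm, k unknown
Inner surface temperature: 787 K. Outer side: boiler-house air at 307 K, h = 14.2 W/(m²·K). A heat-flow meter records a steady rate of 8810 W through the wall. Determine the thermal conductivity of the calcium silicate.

k ≈ 0.0754 W/(m·K)

Thermal resistances in series:
R_carbon steel = L/(kA) = 0.0052/(41.5×30.5) = 4.108×10^-6 K/W
R_outer film = 1/(h_o·A) = 1/(14.2×30.5) = 0.002309 K/W
Sum of known resistances R_other = 0.002313 K/W
Total R = ΔT/Q = 480/8810 = 0.05448 K/W
R_calcium silicate = R_total − R_other = 0.05217 K/W
k = L/(R·A) = 0.12/(0.05217×30.5)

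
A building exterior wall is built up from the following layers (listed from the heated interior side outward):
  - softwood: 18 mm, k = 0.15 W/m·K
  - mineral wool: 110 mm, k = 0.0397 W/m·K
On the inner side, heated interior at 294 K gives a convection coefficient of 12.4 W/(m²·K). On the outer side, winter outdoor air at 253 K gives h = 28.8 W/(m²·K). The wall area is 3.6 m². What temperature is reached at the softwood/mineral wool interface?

Model the wall as resistances in series:
R_inner film = 1/(h_i·A) = 1/(12.4×3.6) = 0.0224 K/W
R_softwood = L/(kA) = 0.018/(0.15×3.6) = 0.03333 K/W
R_mineral wool = L/(kA) = 0.11/(0.0397×3.6) = 0.7697 K/W
R_outer film = 1/(h_o·A) = 1/(28.8×3.6) = 0.009645 K/W
R_total = 0.835 K/W;  Q = ΔT/R_total = 41/0.835 = 49.1 W
T_interface = T_inner − Q·ΣR(inner→interface) = 294 − 49.1×0.05573

T ≈ 291 K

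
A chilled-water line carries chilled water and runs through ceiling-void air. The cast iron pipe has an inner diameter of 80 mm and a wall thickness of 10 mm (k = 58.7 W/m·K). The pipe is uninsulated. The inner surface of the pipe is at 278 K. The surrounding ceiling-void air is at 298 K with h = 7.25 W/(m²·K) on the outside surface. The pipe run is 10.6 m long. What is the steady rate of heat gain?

Cylindrical conduction, so R = ln(r₂/r₁)/(2πkL) per layer, in series:
R_cast iron pipe wall = ln(50/40)/(2π×58.7×10.6) = 5.708×10^-5 K/W
R_outer film = 1/(h_o·2πr_oL) = 1/(7.25×2π×0.05×10.6) = 0.04142 K/W
R_total = 0.04148 K/W
Q = ΔT/R_total = 20/0.04148

Q ≈ 482 W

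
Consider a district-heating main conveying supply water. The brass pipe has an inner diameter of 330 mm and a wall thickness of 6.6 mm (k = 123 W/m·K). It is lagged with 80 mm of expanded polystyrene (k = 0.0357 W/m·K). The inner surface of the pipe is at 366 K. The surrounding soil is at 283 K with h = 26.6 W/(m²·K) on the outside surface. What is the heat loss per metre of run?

Per-layer cylindrical resistances, series-summed:
R_brass pipe wall = ln(171.6/165)/(2π×123×1) = 5.075×10^-5 K/W
R_expanded polystyrene = ln(251.6/171.6)/(2π×0.0357×1) = 1.706 K/W
R_outer film = 1/(h_o·2πr_oL) = 1/(26.6×2π×0.2516×1) = 0.02378 K/W
R_total = 1.73 K/W
Q = ΔT/R_total = 83/1.73

q′ ≈ 48 W/m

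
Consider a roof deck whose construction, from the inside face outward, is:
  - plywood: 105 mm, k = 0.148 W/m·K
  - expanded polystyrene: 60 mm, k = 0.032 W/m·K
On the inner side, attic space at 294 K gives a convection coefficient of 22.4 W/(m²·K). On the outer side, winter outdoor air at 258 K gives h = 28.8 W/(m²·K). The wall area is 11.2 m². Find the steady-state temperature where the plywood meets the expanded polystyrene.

T ≈ 284 K

Thermal resistances in series:
R_inner film = 1/(h_i·A) = 1/(22.4×11.2) = 0.003986 K/W
R_plywood = L/(kA) = 0.105/(0.148×11.2) = 0.06334 K/W
R_expanded polystyrene = L/(kA) = 0.06/(0.032×11.2) = 0.1674 K/W
R_outer film = 1/(h_o·A) = 1/(28.8×11.2) = 0.0031 K/W
R_total = 0.2378 K/W;  Q = ΔT/R_total = 36/0.2378 = 151.4 W
T_interface = T_inner − Q·ΣR(inner→interface) = 294 − 151×0.06733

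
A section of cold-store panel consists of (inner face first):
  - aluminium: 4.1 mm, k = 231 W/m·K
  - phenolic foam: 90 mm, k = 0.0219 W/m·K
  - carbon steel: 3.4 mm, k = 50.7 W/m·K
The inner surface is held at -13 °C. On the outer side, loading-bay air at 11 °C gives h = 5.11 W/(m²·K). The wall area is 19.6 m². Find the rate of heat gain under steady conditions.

Treating each layer as a thermal resistance in series:
R_aluminium = L/(kA) = 0.0041/(231×19.6) = 9.056×10^-7 K/W
R_phenolic foam = L/(kA) = 0.09/(0.0219×19.6) = 0.2097 K/W
R_carbon steel = L/(kA) = 0.0034/(50.7×19.6) = 3.421×10^-6 K/W
R_outer film = 1/(h_o·A) = 1/(5.11×19.6) = 0.009984 K/W
R_total = 0.2197 K/W
Q = ΔT / R_total = 24 / 0.2197

Q ≈ 109 W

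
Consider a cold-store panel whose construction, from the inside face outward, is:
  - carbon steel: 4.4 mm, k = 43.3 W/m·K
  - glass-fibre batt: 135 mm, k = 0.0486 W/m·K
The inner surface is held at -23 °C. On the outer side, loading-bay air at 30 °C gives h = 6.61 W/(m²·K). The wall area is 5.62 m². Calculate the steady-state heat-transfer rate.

Q ≈ 102 W

Thermal resistances in series:
R_carbon steel = L/(kA) = 0.0044/(43.3×5.62) = 1.808×10^-5 K/W
R_glass-fibre batt = L/(kA) = 0.135/(0.0486×5.62) = 0.4943 K/W
R_outer film = 1/(h_o·A) = 1/(6.61×5.62) = 0.02692 K/W
R_total = 0.5212 K/W
Q = ΔT / R_total = 53 / 0.5212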